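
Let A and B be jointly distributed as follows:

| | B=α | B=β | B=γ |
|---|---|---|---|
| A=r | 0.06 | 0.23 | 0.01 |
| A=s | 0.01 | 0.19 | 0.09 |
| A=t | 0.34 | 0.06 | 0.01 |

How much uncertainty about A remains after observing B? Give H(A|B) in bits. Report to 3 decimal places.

1.085 bits

Chain rule: H(A|B) = H(A,B) − H(B).
Marginals: p(A) = (0.3000, 0.2900, 0.4100), p(B) = (0.4100, 0.4800, 0.1100).
H(A,B) = 2.4711 bits; H(B) = 1.3859 bits.
H(A|B) = 2.4711 − 1.3859 = 1.085 bits.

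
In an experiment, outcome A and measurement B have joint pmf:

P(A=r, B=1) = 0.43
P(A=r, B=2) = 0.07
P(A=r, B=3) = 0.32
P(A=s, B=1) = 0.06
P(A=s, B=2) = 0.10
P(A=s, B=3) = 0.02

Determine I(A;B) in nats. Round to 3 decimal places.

Marginals: p(A) = (0.8200, 0.1800), p(B) = (0.4900, 0.1700, 0.3400).
I(A;B) = Σ p(x,y)·ln[p(x,y)/(p(x)p(y))].
  (r,1): 0.43·ln(1.0702) = 0.0292
  (r,2): 0.07·ln(0.5022) = -0.0482
  (r,3): 0.32·ln(1.1478) = 0.0441
  (s,1): 0.06·ln(0.6803) = -0.0231
  (s,2): 0.10·ln(3.2680) = 0.1184
  (s,3): 0.02·ln(0.3268) = -0.0224
Sum = 0.098 nats.

0.098 nats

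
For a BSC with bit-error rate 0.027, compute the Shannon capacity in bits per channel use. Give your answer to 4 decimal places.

Binary symmetric channel: C = 1 − h₂(ε) where h₂ is the binary entropy function.
h₂(0.027) = −0.027·log₂0.027 − 0.973·log₂0.973 = 0.1791.
C = 1 − 0.1791 = 0.8209 bits per channel use.

0.8209 bits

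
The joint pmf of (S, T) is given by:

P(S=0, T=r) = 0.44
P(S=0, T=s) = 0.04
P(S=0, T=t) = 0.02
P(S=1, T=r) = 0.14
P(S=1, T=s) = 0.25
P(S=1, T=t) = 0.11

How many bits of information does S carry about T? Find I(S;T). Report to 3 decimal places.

Marginals: p(S) = (0.5000, 0.5000), p(T) = (0.5800, 0.2900, 0.1300).
I(S;T) = Σ p(x,y)·log₂[p(x,y)/(p(x)p(y))].
  (0,r): 0.44·log₂(1.5172) = 0.2646
  (0,s): 0.04·log₂(0.2759) = -0.0743
  (0,t): 0.02·log₂(0.3077) = -0.0340
  (1,r): 0.14·log₂(0.4828) = -0.1471
  (1,s): 0.25·log₂(1.7241) = 0.1965
  (1,t): 0.11·log₂(1.6923) = 0.0835
Sum = 0.289 bits.

0.289 bits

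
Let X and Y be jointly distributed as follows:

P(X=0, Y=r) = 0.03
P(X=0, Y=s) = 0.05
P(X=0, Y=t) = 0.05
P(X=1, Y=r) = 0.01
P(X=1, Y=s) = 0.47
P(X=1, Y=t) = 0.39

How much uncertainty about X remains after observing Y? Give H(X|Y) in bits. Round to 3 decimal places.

Marginals: p(X) = (0.1300, 0.8700), p(Y) = (0.0400, 0.5200, 0.4400).
H(X|Y) = Σ p(Y) · H(X|Y=·).
  Y=r: p=0.0400, H(X|Y=r) = 0.8113
  Y=s: p=0.5200, H(X|Y=s) = 0.4567
  Y=t: p=0.4400, H(X|Y=t) = 0.5108
Weighted sum = 0.495 bits.

0.495 bits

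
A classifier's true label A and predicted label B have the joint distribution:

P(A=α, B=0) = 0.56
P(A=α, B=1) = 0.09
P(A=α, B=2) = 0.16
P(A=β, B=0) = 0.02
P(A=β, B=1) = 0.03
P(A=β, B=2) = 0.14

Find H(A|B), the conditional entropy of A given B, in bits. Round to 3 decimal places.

0.522 bits

Marginals: p(A) = (0.8100, 0.1900), p(B) = (0.5800, 0.1200, 0.3000).
H(A|B) = Σ p(B) · H(A|B=·).
  B=0: p=0.5800, H(A|B=0) = 0.2164
  B=1: p=0.1200, H(A|B=1) = 0.8113
  B=2: p=0.3000, H(A|B=2) = 0.9968
Weighted sum = 0.522 bits.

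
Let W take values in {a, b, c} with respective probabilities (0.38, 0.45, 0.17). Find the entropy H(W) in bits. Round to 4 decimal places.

1.4834 bits

H(W) = −Σ p·log₂ p.
  −(0.38)·log₂(0.38) = 0.53045
  −(0.45)·log₂(0.45) = 0.51840
  −(0.17)·log₂(0.17) = 0.43459
Sum: 0.53045 + 0.51840 + 0.43459 = 1.4834 bits.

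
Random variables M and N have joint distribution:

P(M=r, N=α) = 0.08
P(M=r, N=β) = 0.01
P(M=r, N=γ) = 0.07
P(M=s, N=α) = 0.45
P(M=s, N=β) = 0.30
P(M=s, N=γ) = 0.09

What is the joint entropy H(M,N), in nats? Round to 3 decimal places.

1.371 nats

H(M,N) = −Σ p(x,y)·ln p(x,y) over all 6 cells.
  cell (r,α): −0.08·ln0.08 = 0.2021
  cell (r,β): −0.01·ln0.01 = 0.0461
  cell (r,γ): −0.07·ln0.07 = 0.1861
  cell (s,α): −0.45·ln0.45 = 0.3593
  cell (s,β): −0.30·ln0.30 = 0.3612
  cell (s,γ): −0.09·ln0.09 = 0.2167
Sum = 1.371 nats.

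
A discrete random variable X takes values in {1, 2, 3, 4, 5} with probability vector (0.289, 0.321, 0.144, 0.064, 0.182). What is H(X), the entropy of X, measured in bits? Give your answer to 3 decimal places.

2.148 bits

H(X) = −Σ p·log₂ p.
  −(0.289)·log₂(0.289) = 0.5176
  −(0.321)·log₂(0.321) = 0.5262
  −(0.144)·log₂(0.144) = 0.4026
  −(0.064)·log₂(0.064) = 0.2538
  −(0.182)·log₂(0.182) = 0.4474
Sum: 0.5176 + 0.5262 + 0.4026 + 0.2538 + 0.4474 = 2.148 bits.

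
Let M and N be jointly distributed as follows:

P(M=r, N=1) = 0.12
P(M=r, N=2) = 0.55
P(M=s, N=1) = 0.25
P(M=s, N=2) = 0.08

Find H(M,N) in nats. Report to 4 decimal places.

1.1319 nats

H(M,N) = −Σ p(x,y)·ln p(x,y) over all 4 cells.
  cell (r,1): −0.12·ln0.12 = 0.25443
  cell (r,2): −0.55·ln0.55 = 0.32881
  cell (s,1): −0.25·ln0.25 = 0.34657
  cell (s,2): −0.08·ln0.08 = 0.20206
Sum = 1.1319 nats.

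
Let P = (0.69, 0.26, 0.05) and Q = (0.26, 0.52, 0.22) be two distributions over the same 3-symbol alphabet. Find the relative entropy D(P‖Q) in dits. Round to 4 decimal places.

0.1820 dits

D(P‖Q) = Σ p·log₁₀(p/q).
  0.69·log₁₀(0.69/0.26) = 0.29247
  0.26·log₁₀(0.26/0.52) = -0.07827
  0.05·log₁₀(0.05/0.22) = -0.03217
D(P‖Q) = 0.1820 dits.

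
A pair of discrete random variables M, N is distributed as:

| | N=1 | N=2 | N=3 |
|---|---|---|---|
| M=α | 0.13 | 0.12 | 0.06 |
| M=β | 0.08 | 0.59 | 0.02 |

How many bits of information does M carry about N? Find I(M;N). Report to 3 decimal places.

Marginals: p(M) = (0.3100, 0.6900), p(N) = (0.2100, 0.7100, 0.0800).
I(M;N) = H(M) + H(N) − H(M,N).
H(M) = 0.8932, H(N) = 1.1151, H(M,N) = 1.8467.
I(M;N) = 0.8932 + 1.1151 − 1.8467 = 0.162 bits.

0.162 bits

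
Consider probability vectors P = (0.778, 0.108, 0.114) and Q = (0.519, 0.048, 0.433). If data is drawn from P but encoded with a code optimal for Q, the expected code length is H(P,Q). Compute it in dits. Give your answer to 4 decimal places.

H(P,Q) = −Σ p·log₁₀ q.
  −0.778·log₁₀(0.519) = 0.22160
  −0.108·log₁₀(0.048) = 0.14243
  −0.114·log₁₀(0.433) = 0.04144
H(P,Q) = 0.4055 dits.

0.4055 dits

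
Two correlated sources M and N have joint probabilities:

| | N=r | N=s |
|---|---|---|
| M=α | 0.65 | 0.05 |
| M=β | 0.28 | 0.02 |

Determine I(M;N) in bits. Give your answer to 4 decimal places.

0.0001 bits

Marginals: p(M) = (0.7000, 0.3000), p(N) = (0.9300, 0.0700).
I(M;N) = Σ p(x,y)·log₂[p(x,y)/(p(x)p(y))].
  (α,r): 0.65·log₂(0.9985) = -0.00144
  (α,s): 0.05·log₂(1.0204) = 0.00146
  (β,r): 0.28·log₂(1.0036) = 0.00145
  (β,s): 0.02·log₂(0.9524) = -0.00141
Sum = 0.0001 bits.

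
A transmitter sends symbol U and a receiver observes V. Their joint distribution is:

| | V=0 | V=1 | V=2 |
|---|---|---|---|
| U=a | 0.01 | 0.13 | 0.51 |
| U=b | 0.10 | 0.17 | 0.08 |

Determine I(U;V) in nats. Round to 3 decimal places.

0.175 nats

Marginals: p(U) = (0.6500, 0.3500), p(V) = (0.1100, 0.3000, 0.5900).
I(U;V) = Σ p(x,y)·ln[p(x,y)/(p(x)p(y))].
  (a,0): 0.01·ln(0.1399) = -0.0197
  (a,1): 0.13·ln(0.6667) = -0.0527
  (a,2): 0.51·ln(1.3299) = 0.1454
  (b,0): 0.10·ln(2.5974) = 0.0955
  (b,1): 0.17·ln(1.6190) = 0.0819
  (b,2): 0.08·ln(0.3874) = -0.0759
Sum = 0.175 nats.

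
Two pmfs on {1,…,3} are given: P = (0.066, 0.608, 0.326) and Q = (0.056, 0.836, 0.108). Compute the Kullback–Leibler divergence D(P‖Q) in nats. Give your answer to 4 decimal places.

0.1774 nats

D(P‖Q) = Σ p·ln(p/q).
  0.066·ln(0.066/0.056) = 0.01084
  0.608·ln(0.608/0.836) = -0.19362
  0.326·ln(0.326/0.108) = 0.36015
D(P‖Q) = 0.1774 nats.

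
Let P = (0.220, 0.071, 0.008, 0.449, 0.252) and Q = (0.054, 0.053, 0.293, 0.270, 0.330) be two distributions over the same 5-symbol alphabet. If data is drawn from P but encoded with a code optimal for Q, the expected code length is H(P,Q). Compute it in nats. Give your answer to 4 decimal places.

H(P,Q) = −Σ p·ln q.
  −0.220·ln(0.054) = 0.64213
  −0.071·ln(0.053) = 0.20856
  −0.008·ln(0.293) = 0.00982
  −0.449·ln(0.270) = 0.58789
  −0.252·ln(0.330) = 0.27938
H(P,Q) = 1.7278 nats.

1.7278 nats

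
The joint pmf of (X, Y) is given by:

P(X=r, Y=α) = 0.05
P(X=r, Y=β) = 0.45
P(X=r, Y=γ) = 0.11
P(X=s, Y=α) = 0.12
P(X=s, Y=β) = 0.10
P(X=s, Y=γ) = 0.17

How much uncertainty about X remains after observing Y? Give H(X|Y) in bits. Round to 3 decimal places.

Chain rule: H(X|Y) = H(X,Y) − H(Y).
Marginals: p(X) = (0.6100, 0.3900), p(Y) = (0.1700, 0.5500, 0.2800).
H(X,Y) = 2.2186 bits; H(Y) = 1.4232 bits.
H(X|Y) = 2.2186 − 1.4232 = 0.795 bits.

0.795 bits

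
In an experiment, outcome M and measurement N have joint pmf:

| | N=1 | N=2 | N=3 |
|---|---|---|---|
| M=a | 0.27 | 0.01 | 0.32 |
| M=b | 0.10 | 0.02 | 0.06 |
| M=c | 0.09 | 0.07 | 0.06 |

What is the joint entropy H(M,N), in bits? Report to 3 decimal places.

H(M,N) = −Σ p(x,y)·log₂ p(x,y) over all 9 cells.
  cell (a,1): −0.27·log₂0.27 = 0.5100
  cell (a,2): −0.01·log₂0.01 = 0.0664
  cell (a,3): −0.32·log₂0.32 = 0.5260
  cell (b,1): −0.10·log₂0.10 = 0.3322
  cell (b,2): −0.02·log₂0.02 = 0.1129
  cell (b,3): −0.06·log₂0.06 = 0.2435
  cell (c,1): −0.09·log₂0.09 = 0.3127
  cell (c,2): −0.07·log₂0.07 = 0.2686
  cell (c,3): −0.06·log₂0.06 = 0.2435
Sum = 2.616 bits.

2.616 bits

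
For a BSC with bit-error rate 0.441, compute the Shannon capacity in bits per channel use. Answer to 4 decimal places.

0.0101 bits

Binary symmetric channel: C = 1 − h₂(ε) where h₂ is the binary entropy function.
h₂(0.441) = −0.441·log₂0.441 − 0.559·log₂0.559 = 0.9899.
C = 1 − 0.9899 = 0.0101 bits per channel use.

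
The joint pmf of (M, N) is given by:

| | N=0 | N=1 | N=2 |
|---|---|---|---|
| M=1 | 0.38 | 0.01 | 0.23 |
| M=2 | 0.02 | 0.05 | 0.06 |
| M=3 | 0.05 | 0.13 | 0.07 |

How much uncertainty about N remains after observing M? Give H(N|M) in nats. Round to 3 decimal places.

Chain rule: H(N|M) = H(M,N) − H(M).
Marginals: p(M) = (0.6200, 0.1300, 0.2500), p(N) = (0.4500, 0.1900, 0.3600).
H(M,N) = 1.7498 nats; H(M) = 0.9082 nats.
H(N|M) = 1.7498 − 0.9082 = 0.842 nats.

0.842 nats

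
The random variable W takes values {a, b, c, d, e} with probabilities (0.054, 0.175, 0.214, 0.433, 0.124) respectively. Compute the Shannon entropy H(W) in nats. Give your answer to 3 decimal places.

1.414 nats

H(W) = −Σ p·ln p.
  −(0.054)·ln(0.054) = 0.1576
  −(0.175)·ln(0.175) = 0.3050
  −(0.214)·ln(0.214) = 0.3299
  −(0.433)·ln(0.433) = 0.3624
  −(0.124)·ln(0.124) = 0.2588
Sum: 0.1576 + 0.3050 + 0.3299 + 0.3624 + 0.2588 = 1.414 nats.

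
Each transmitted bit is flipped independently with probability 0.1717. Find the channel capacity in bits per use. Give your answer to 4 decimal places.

Binary symmetric channel: C = 1 − h₂(ε) where h₂ is the binary entropy function.
h₂(0.1717) = −0.1717·log₂0.1717 − 0.8283·log₂0.8283 = 0.6616.
C = 1 − 0.6616 = 0.3384 bits per channel use.

0.3384 bits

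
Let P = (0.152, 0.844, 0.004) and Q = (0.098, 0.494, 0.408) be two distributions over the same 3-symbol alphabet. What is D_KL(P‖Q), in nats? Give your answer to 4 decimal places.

D(P‖Q) = Σ p·ln(p/q).
  0.152·ln(0.152/0.098) = 0.06671
  0.844·ln(0.844/0.494) = 0.45206
  0.004·ln(0.004/0.408) = -0.01850
D(P‖Q) = 0.5003 nats.

0.5003 nats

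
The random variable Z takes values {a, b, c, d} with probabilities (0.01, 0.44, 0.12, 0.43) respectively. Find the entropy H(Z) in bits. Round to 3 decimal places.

1.478 bits

H(Z) = −Σ p·log₂ p.
  −(0.01)·log₂(0.01) = 0.0664
  −(0.44)·log₂(0.44) = 0.5211
  −(0.12)·log₂(0.12) = 0.3671
  −(0.43)·log₂(0.43) = 0.5236
Sum: 0.0664 + 0.5211 + 0.3671 + 0.5236 = 1.478 bits.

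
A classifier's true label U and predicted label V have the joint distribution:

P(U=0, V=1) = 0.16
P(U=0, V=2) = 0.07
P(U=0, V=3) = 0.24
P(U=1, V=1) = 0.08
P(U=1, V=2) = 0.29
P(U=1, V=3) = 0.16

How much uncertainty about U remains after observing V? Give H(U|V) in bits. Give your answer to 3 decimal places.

0.865 bits

Chain rule: H(U|V) = H(U,V) − H(V).
Marginals: p(U) = (0.4700, 0.5300), p(V) = (0.2400, 0.3600, 0.4000).
H(U,V) = 2.4181 bits; H(V) = 1.5535 bits.
H(U|V) = 2.4181 − 1.5535 = 0.865 bits.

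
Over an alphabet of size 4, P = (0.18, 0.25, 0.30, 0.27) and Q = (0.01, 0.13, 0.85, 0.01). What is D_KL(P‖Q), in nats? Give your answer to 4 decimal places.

D(P‖Q) = Σ p·ln(p/q).
  0.18·ln(0.18/0.01) = 0.52027
  0.25·ln(0.25/0.13) = 0.16348
  0.30·ln(0.30/0.85) = -0.31244
  0.27·ln(0.27/0.01) = 0.88988
D(P‖Q) = 1.2612 nats.

1.2612 nats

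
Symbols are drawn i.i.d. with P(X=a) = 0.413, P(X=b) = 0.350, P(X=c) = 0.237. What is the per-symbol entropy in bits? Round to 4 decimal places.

H(X) = −Σ p·log₂ p.
  −(0.413)·log₂(0.413) = 0.52690
  −(0.350)·log₂(0.350) = 0.53010
  −(0.237)·log₂(0.237) = 0.49226
Sum: 0.52690 + 0.53010 + 0.49226 = 1.5493 bits.

1.5493 bits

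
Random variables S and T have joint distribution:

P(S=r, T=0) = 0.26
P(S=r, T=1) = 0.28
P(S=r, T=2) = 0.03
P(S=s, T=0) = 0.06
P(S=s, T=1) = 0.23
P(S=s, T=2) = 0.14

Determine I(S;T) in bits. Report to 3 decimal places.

0.142 bits

Marginals: p(S) = (0.5700, 0.4300), p(T) = (0.3200, 0.5100, 0.1700).
I(S;T) = H(S) + H(T) − H(S,T).
H(S) = 0.9858, H(T) = 1.4561, H(S,T) = 2.2996.
I(S;T) = 0.9858 + 1.4561 − 2.2996 = 0.142 bits.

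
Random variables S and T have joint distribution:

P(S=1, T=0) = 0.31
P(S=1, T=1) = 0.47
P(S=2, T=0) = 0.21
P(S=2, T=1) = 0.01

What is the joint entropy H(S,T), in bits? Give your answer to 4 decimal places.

1.5750 bits

H(S,T) = −Σ p(x,y)·log₂ p(x,y) over all 4 cells.
  cell (1,0): −0.31·log₂0.31 = 0.52379
  cell (1,1): −0.47·log₂0.47 = 0.51196
  cell (2,0): −0.21·log₂0.21 = 0.47282
  cell (2,1): −0.01·log₂0.01 = 0.06644
Sum = 1.5750 bits.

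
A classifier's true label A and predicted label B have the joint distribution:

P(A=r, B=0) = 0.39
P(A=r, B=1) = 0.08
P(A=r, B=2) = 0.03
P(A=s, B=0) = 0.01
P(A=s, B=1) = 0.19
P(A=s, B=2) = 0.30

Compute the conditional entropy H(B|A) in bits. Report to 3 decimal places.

Marginals: p(A) = (0.5000, 0.5000), p(B) = (0.4000, 0.2700, 0.3300).
H(B|A) = Σ p(A) · H(B|A=·).
  A=r: p=0.5000, H(B|A=r) = 0.9461
  A=s: p=0.5000, H(B|A=s) = 1.0855
Weighted sum = 1.016 bits.

1.016 bits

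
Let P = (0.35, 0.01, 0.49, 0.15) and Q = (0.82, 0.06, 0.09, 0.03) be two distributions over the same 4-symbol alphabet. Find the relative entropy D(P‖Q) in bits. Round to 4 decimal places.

D(P‖Q) = Σ p·log₂(p/q).
  0.35·log₂(0.35/0.82) = -0.42989
  0.01·log₂(0.01/0.06) = -0.02585
  0.49·log₂(0.49/0.09) = 1.19794
  0.15·log₂(0.15/0.03) = 0.34829
D(P‖Q) = 1.0905 bits.

1.0905 bits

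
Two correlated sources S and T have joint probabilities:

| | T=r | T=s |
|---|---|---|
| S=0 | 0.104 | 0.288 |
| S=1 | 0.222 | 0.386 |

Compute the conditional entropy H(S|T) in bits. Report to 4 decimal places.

Marginals: p(S) = (0.3920, 0.6080), p(T) = (0.3260, 0.6740).
H(S|T) = Σ p(T) · H(S|T=·).
  T=r: p=0.3260, H(S|T=r) = 0.9033
  T=s: p=0.6740, H(S|T=s) = 0.9847
Weighted sum = 0.9582 bits.

0.9582 bits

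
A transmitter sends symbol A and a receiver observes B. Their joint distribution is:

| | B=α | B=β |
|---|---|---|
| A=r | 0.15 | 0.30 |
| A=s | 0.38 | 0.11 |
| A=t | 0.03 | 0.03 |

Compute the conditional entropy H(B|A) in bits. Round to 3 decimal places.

0.850 bits

Marginals: p(A) = (0.4500, 0.4900, 0.0600), p(B) = (0.5600, 0.4400).
H(B|A) = Σ p(A) · H(B|A=·).
  A=r: p=0.4500, H(B|A=r) = 0.9183
  A=s: p=0.4900, H(B|A=s) = 0.7683
  A=t: p=0.0600, H(B|A=t) = 1.0000
Weighted sum = 0.850 bits.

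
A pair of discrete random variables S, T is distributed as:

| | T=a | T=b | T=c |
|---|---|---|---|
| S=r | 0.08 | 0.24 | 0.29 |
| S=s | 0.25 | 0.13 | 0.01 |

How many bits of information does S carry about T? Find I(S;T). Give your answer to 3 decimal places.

Marginals: p(S) = (0.6100, 0.3900), p(T) = (0.3300, 0.3700, 0.3000).
I(S;T) = Σ p(x,y)·log₂[p(x,y)/(p(x)p(y))].
  (r,a): 0.08·log₂(0.3974) = -0.1065
  (r,b): 0.24·log₂(1.0634) = 0.0213
  (r,c): 0.29·log₂(1.5847) = 0.1926
  (s,a): 0.25·log₂(1.9425) = 0.2395
  (s,b): 0.13·log₂(0.9009) = -0.0196
  (s,c): 0.01·log₂(0.0855) = -0.0355
Sum = 0.292 bits.

0.292 bits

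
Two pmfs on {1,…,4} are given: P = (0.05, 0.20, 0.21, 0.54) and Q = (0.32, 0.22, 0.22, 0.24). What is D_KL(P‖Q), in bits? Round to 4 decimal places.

D(P‖Q) = Σ p·log₂(p/q).
  0.05·log₂(0.05/0.32) = -0.13390
  0.20·log₂(0.20/0.22) = -0.02750
  0.21·log₂(0.21/0.22) = -0.01409
  0.54·log₂(0.54/0.24) = 0.63176
D(P‖Q) = 0.4563 bits.

0.4563 bits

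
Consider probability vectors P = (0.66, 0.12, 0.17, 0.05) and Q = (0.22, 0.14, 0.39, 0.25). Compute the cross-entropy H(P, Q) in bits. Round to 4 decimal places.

H(P,Q) = −Σ p·log₂ q.
  −0.66·log₂(0.22) = 1.44172
  −0.12·log₂(0.14) = 0.34038
  −0.17·log₂(0.39) = 0.23094
  −0.05·log₂(0.25) = 0.10000
H(P,Q) = 2.1130 bits.

2.1130 bits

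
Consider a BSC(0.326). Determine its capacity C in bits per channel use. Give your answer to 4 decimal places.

0.0892 bits

Binary symmetric channel: C = 1 − h₂(ε) where h₂ is the binary entropy function.
h₂(0.326) = −0.326·log₂0.326 − 0.674·log₂0.674 = 0.9108.
C = 1 − 0.9108 = 0.0892 bits per channel use.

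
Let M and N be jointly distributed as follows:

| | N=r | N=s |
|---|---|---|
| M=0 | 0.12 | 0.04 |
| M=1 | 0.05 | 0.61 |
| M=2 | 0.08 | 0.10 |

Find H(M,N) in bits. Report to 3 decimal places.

H(M,N) = −Σ p(x,y)·log₂ p(x,y) over all 6 cells.
  cell (0,r): −0.12·log₂0.12 = 0.3671
  cell (0,s): −0.04·log₂0.04 = 0.1858
  cell (1,r): −0.05·log₂0.05 = 0.2161
  cell (1,s): −0.61·log₂0.61 = 0.4350
  cell (2,r): −0.08·log₂0.08 = 0.2915
  cell (2,s): −0.10·log₂0.10 = 0.3322
Sum = 1.828 bits.

1.828 bits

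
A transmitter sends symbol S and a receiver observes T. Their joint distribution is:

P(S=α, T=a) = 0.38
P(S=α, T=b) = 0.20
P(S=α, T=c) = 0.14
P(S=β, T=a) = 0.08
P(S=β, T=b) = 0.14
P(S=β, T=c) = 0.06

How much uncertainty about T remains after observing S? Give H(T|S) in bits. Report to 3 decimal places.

Chain rule: H(T|S) = H(S,T) − H(S).
Marginals: p(S) = (0.7200, 0.2800), p(T) = (0.4600, 0.3400, 0.2000).
H(S,T) = 2.3241 bits; H(S) = 0.8555 bits.
H(T|S) = 2.3241 − 0.8555 = 1.469 bits.

1.469 bits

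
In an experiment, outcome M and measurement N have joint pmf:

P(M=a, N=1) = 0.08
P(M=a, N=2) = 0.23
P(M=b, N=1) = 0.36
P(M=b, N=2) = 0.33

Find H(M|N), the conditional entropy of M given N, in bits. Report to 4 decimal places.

Marginals: p(M) = (0.3100, 0.6900), p(N) = (0.4400, 0.5600).
H(M|N) = Σ p(N) · H(M|N=·).
  N=1: p=0.4400, H(M|N=1) = 0.6840
  N=2: p=0.5600, H(M|N=2) = 0.9769
Weighted sum = 0.8480 bits.

0.8480 bits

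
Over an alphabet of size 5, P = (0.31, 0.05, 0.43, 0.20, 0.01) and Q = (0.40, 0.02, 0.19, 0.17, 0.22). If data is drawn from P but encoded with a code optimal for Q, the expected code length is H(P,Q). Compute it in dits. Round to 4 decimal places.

H(P,Q) = −Σ p·log₁₀ q.
  −0.31·log₁₀(0.40) = 0.12336
  −0.05·log₁₀(0.02) = 0.08495
  −0.43·log₁₀(0.19) = 0.31014
  −0.20·log₁₀(0.17) = 0.15391
  −0.01·log₁₀(0.22) = 0.00658
H(P,Q) = 0.6789 dits.

0.6789 dits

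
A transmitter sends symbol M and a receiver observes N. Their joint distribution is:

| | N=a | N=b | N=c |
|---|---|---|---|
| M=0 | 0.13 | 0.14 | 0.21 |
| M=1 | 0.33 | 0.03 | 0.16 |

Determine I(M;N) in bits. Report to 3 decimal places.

Marginals: p(M) = (0.4800, 0.5200), p(N) = (0.4600, 0.1700, 0.3700).
I(M;N) = Σ p(x,y)·log₂[p(x,y)/(p(x)p(y))].
  (0,a): 0.13·log₂(0.5888) = -0.0993
  (0,b): 0.14·log₂(1.7157) = 0.1090
  (0,c): 0.21·log₂(1.1824) = 0.0508
  (1,a): 0.33·log₂(1.3796) = 0.1532
  (1,b): 0.03·log₂(0.3394) = -0.0468
  (1,c): 0.16·log₂(0.8316) = -0.0426
Sum = 0.124 bits.

0.124 bits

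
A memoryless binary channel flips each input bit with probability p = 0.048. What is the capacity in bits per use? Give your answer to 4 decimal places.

Binary symmetric channel: C = 1 − h₂(ε) where h₂ is the binary entropy function.
h₂(0.048) = −0.048·log₂0.048 − 0.952·log₂0.952 = 0.2778.
C = 1 − 0.2778 = 0.7222 bits per channel use.

0.7222 bits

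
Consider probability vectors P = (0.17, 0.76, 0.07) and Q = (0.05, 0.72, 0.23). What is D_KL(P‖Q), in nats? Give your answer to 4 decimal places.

D(P‖Q) = Σ p·ln(p/q).
  0.17·ln(0.17/0.05) = 0.20804
  0.76·ln(0.76/0.72) = 0.04109
  0.07·ln(0.07/0.23) = -0.08327
D(P‖Q) = 0.1659 nats.

0.1659 nats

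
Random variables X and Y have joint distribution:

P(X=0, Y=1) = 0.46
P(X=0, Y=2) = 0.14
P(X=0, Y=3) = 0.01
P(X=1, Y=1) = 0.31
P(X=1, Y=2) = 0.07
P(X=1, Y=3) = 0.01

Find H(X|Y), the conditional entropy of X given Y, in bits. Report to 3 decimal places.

0.962 bits

Chain rule: H(X|Y) = H(X,Y) − H(Y).
Marginals: p(X) = (0.6100, 0.3900), p(Y) = (0.7700, 0.2100, 0.0200).
H(X,Y) = 1.8377 bits; H(Y) = 0.8760 bits.
H(X|Y) = 1.8377 − 0.8760 = 0.962 bits.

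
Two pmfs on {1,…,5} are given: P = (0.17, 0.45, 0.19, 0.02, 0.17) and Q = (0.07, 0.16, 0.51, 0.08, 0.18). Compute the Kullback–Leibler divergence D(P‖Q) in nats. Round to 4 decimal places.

D(P‖Q) = Σ p·ln(p/q).
  0.17·ln(0.17/0.07) = 0.15084
  0.45·ln(0.45/0.16) = 0.46533
  0.19·ln(0.19/0.51) = -0.18760
  0.02·ln(0.02/0.08) = -0.02773
  0.17·ln(0.17/0.18) = -0.00972
D(P‖Q) = 0.3911 nats.

0.3911 nats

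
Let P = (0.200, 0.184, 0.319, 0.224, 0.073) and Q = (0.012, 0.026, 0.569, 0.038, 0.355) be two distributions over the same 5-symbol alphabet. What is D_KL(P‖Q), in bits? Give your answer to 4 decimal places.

1.4716 bits

D(P‖Q) = Σ p·log₂(p/q).
  0.200·log₂(0.200/0.012) = 0.81178
  0.184·log₂(0.184/0.026) = 0.51945
  0.319·log₂(0.319/0.569) = -0.26632
  0.224·log₂(0.224/0.038) = 0.57331
  0.073·log₂(0.073/0.355) = -0.16658
D(P‖Q) = 1.4716 bits.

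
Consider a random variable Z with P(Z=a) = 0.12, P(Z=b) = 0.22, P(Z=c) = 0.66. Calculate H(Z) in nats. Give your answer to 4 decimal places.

0.8618 nats

H(Z) = −Σ p·ln p.
  −(0.12)·ln(0.12) = 0.25443
  −(0.22)·ln(0.22) = 0.33311
  −(0.66)·ln(0.66) = 0.27424
Sum: 0.25443 + 0.33311 + 0.27424 = 0.8618 nats.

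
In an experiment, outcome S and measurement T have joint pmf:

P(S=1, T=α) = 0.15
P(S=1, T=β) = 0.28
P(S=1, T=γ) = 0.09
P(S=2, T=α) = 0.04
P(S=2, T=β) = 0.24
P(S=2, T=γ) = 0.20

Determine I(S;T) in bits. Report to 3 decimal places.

Marginals: p(S) = (0.5200, 0.4800), p(T) = (0.1900, 0.5200, 0.2900).
I(S;T) = H(S) + H(T) − H(S,T).
H(S) = 0.9988, H(T) = 1.4637, H(S,T) = 2.3817.
I(S;T) = 0.9988 + 1.4637 − 2.3817 = 0.081 bits.

0.081 bits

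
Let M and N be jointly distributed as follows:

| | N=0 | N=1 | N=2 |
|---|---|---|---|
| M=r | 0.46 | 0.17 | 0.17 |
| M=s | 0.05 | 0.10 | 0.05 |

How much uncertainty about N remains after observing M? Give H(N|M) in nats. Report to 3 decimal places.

0.989 nats

Chain rule: H(N|M) = H(M,N) − H(M).
Marginals: p(M) = (0.8000, 0.2000), p(N) = (0.5100, 0.2700, 0.2200).
H(M,N) = 1.4895 nats; H(M) = 0.5004 nats.
H(N|M) = 1.4895 − 0.5004 = 0.989 nats.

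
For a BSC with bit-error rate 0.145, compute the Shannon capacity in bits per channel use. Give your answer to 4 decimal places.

Binary symmetric channel: C = 1 − h₂(ε) where h₂ is the binary entropy function.
h₂(0.145) = −0.145·log₂0.145 − 0.855·log₂0.855 = 0.5972.
C = 1 − 0.5972 = 0.4028 bits per channel use.

0.4028 bits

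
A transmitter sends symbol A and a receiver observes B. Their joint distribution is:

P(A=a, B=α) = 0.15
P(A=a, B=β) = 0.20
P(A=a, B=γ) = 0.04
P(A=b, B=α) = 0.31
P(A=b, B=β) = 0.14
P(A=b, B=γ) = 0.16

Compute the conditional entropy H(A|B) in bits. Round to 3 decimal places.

0.896 bits

Chain rule: H(A|B) = H(A,B) − H(B).
Marginals: p(A) = (0.3900, 0.6100), p(B) = (0.4600, 0.3400, 0.2000).
H(A,B) = 2.4046 bits; H(B) = 1.5089 bits.
H(A|B) = 2.4046 − 1.5089 = 0.896 bits.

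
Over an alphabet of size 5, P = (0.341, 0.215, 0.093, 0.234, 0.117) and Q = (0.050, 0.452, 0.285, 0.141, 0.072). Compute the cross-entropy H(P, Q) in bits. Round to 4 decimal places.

2.9940 bits

H(P,Q) = −Σ p·log₂ q.
  −0.341·log₂(0.050) = 1.47378
  −0.215·log₂(0.452) = 0.24631
  −0.093·log₂(0.285) = 0.16842
  −0.234·log₂(0.141) = 0.66134
  −0.117·log₂(0.072) = 0.44412
H(P,Q) = 2.9940 bits.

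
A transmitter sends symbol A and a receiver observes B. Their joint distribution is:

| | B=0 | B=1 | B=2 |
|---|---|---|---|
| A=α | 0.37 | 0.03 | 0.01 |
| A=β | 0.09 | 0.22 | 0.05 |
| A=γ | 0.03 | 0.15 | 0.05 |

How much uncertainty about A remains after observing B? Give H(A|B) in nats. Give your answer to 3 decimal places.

Marginals: p(A) = (0.4100, 0.3600, 0.2300), p(B) = (0.4900, 0.4000, 0.1100).
H(A|B) = Σ p(B) · H(A|B=·).
  B=0: p=0.4900, H(A|B=0) = 0.6944
  B=1: p=0.4000, H(A|B=1) = 0.8909
  B=2: p=0.1100, H(A|B=2) = 0.9348
Weighted sum = 0.799 nats.

0.799 nats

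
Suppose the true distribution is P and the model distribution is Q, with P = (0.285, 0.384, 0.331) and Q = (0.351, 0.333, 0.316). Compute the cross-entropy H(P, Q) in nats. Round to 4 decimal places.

1.1020 nats

H(P,Q) = −Σ p·ln q.
  −0.285·ln(0.351) = 0.29839
  −0.384·ln(0.333) = 0.42225
  −0.331·ln(0.316) = 0.38132
H(P,Q) = 1.1020 nats.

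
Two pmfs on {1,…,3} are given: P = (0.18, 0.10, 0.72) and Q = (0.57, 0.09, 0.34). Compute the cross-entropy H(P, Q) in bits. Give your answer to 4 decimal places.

1.6140 bits

H(P,Q) = −Σ p·log₂ q.
  −0.18·log₂(0.57) = 0.14597
  −0.10·log₂(0.09) = 0.34739
  −0.72·log₂(0.34) = 1.12060
H(P,Q) = 1.6140 bits.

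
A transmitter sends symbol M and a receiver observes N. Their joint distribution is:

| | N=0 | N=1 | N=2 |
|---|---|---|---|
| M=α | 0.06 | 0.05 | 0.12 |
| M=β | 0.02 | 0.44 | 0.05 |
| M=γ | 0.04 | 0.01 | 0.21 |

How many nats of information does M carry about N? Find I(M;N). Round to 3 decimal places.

0.336 nats

Marginals: p(M) = (0.2300, 0.5100, 0.2600), p(N) = (0.1200, 0.5000, 0.3800).
I(M;N) = H(M) + H(N) − H(M,N).
H(M) = 1.0317, H(N) = 0.9687, H(M,N) = 1.6648.
I(M;N) = 1.0317 + 0.9687 − 1.6648 = 0.336 nats.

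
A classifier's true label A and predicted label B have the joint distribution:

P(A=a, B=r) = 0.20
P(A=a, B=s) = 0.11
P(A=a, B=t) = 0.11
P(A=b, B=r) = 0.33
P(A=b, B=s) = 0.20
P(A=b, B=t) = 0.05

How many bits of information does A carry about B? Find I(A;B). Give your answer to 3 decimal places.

Marginals: p(A) = (0.4200, 0.5800), p(B) = (0.5300, 0.3100, 0.1600).
I(A;B) = H(A) + H(B) − H(A,B).
H(A) = 0.9815, H(B) = 1.4323, H(A,B) = 2.3733.
I(A;B) = 0.9815 + 1.4323 − 2.3733 = 0.040 bits.

0.040 bits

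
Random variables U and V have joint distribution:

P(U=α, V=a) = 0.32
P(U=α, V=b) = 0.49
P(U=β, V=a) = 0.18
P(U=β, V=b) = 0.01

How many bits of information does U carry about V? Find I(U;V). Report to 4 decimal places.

0.1594 bits

Marginals: p(U) = (0.8100, 0.1900), p(V) = (0.5000, 0.5000).
I(U;V) = Σ p(x,y)·log₂[p(x,y)/(p(x)p(y))].
  (α,a): 0.32·log₂(0.7901) = -0.10875
  (α,b): 0.49·log₂(1.2099) = 0.13468
  (β,a): 0.18·log₂(1.8947) = 0.16596
  (β,b): 0.01·log₂(0.1053) = -0.03248
Sum = 0.1594 bits.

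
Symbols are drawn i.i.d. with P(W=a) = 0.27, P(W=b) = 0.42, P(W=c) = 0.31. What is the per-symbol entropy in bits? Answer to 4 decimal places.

1.5595 bits

H(W) = −Σ p·log₂ p.
  −(0.27)·log₂(0.27) = 0.51002
  −(0.42)·log₂(0.42) = 0.52565
  −(0.31)·log₂(0.31) = 0.52379
Sum: 0.51002 + 0.52565 + 0.52379 = 1.5595 bits.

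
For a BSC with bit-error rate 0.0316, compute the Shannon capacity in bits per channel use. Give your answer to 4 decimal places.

0.7976 bits

Binary symmetric channel: C = 1 − h₂(ε) where h₂ is the binary entropy function.
h₂(0.0316) = −0.0316·log₂0.0316 − 0.9684·log₂0.9684 = 0.2024.
C = 1 − 0.2024 = 0.7976 bits per channel use.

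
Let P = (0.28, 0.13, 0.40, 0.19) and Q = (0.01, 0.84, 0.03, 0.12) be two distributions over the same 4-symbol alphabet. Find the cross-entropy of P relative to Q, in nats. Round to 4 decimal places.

3.1176 nats

H(P,Q) = −Σ p·ln q.
  −0.28·ln(0.01) = 1.28945
  −0.13·ln(0.84) = 0.02267
  −0.40·ln(0.03) = 1.40262
  −0.19·ln(0.12) = 0.40285
H(P,Q) = 3.1176 nats.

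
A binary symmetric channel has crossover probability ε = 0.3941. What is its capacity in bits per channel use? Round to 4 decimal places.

Binary symmetric channel: C = 1 − h₂(ε) where h₂ is the binary entropy function.
h₂(0.3941) = −0.3941·log₂0.3941 − 0.6059·log₂0.6059 = 0.9674.
C = 1 − 0.9674 = 0.0326 bits per channel use.

0.0326 bits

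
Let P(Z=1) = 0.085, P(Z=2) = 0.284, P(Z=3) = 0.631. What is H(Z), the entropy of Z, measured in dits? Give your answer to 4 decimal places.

0.3724 dits

H(Z) = −Σ p·log₁₀ p.
  −(0.085)·log₁₀(0.085) = 0.09100
  −(0.284)·log₁₀(0.284) = 0.15526
  −(0.631)·log₁₀(0.631) = 0.12618
Sum: 0.09100 + 0.15526 + 0.12618 = 0.3724 dits.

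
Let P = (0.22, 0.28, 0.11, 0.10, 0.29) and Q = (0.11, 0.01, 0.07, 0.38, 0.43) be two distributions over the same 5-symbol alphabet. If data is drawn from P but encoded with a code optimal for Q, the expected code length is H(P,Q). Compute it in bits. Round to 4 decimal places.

3.4756 bits

H(P,Q) = −Σ p·log₂ q.
  −0.22·log₂(0.11) = 0.70057
  −0.28·log₂(0.01) = 1.86028
  −0.11·log₂(0.07) = 0.42202
  −0.10·log₂(0.38) = 0.13959
  −0.29·log₂(0.43) = 0.35310
H(P,Q) = 3.4756 bits.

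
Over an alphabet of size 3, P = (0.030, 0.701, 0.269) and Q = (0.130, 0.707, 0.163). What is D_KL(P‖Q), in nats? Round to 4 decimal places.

D(P‖Q) = Σ p·ln(p/q).
  0.030·ln(0.030/0.130) = -0.04399
  0.701·ln(0.701/0.707) = -0.00597
  0.269·ln(0.269/0.163) = 0.13476
D(P‖Q) = 0.0848 nats.

0.0848 nats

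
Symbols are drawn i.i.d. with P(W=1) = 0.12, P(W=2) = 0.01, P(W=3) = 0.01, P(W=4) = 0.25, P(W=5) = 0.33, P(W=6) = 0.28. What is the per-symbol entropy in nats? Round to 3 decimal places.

H(W) = −Σ p·ln p.
  −(0.12)·ln(0.12) = 0.2544
  −(0.01)·ln(0.01) = 0.0461
  −(0.01)·ln(0.01) = 0.0461
  −(0.25)·ln(0.25) = 0.3466
  −(0.33)·ln(0.33) = 0.3659
  −(0.28)·ln(0.28) = 0.3564
Sum: 0.2544 + 0.0461 + 0.0461 + 0.3466 + 0.3659 + 0.3564 = 1.415 nats.

1.415 nats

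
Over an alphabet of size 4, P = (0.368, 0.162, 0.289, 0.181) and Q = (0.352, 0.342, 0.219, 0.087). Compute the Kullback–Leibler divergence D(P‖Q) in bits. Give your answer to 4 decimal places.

0.1559 bits

D(P‖Q) = Σ p·log₂(p/q).
  0.368·log₂(0.368/0.352) = 0.02360
  0.162·log₂(0.162/0.342) = -0.17464
  0.289·log₂(0.289/0.219) = 0.11564
  0.181·log₂(0.181/0.087) = 0.19130
D(P‖Q) = 0.1559 bits.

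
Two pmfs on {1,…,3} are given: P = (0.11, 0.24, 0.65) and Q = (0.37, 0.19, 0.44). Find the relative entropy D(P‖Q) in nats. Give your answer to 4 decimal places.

0.1763 nats

D(P‖Q) = Σ p·ln(p/q).
  0.11·ln(0.11/0.37) = -0.13343
  0.24·ln(0.24/0.19) = 0.05607
  0.65·ln(0.65/0.44) = 0.25363
D(P‖Q) = 0.1763 nats.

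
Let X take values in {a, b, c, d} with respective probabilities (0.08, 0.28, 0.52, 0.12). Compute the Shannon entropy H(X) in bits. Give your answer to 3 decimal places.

1.663 bits

H(X) = −Σ p·log₂ p.
  −(0.08)·log₂(0.08) = 0.2915
  −(0.28)·log₂(0.28) = 0.5142
  −(0.52)·log₂(0.52) = 0.4906
  −(0.12)·log₂(0.12) = 0.3671
Sum: 0.2915 + 0.5142 + 0.4906 + 0.3671 = 1.663 bits.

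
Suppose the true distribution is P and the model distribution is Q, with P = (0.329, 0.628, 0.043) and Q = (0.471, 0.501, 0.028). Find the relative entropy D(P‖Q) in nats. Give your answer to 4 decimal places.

0.0423 nats

D(P‖Q) = Σ p·ln(p/q).
  0.329·ln(0.329/0.471) = -0.11805
  0.628·ln(0.628/0.501) = 0.14189
  0.043·ln(0.043/0.028) = 0.01845
D(P‖Q) = 0.0423 nats.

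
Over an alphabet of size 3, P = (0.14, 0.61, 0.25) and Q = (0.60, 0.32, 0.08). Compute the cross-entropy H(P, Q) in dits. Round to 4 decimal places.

0.6071 dits

H(P,Q) = −Σ p·log₁₀ q.
  −0.14·log₁₀(0.60) = 0.03106
  −0.61·log₁₀(0.32) = 0.30186
  −0.25·log₁₀(0.08) = 0.27423
H(P,Q) = 0.6071 dits.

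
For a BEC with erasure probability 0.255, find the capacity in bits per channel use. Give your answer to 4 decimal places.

Binary erasure channel: capacity C = 1 − ε.
C = 1 − 0.255 = 0.7450 bits per channel use.

0.7450 bits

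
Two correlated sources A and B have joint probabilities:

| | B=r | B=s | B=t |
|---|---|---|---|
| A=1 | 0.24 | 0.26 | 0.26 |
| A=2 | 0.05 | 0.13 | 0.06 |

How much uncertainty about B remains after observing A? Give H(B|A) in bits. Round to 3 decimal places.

1.552 bits

Marginals: p(A) = (0.7600, 0.2400), p(B) = (0.2900, 0.3900, 0.3200).
H(B|A) = Σ p(A) · H(B|A=·).
  A=1: p=0.7600, H(B|A=1) = 1.5840
  A=2: p=0.2400, H(B|A=2) = 1.4506
Weighted sum = 1.552 bits.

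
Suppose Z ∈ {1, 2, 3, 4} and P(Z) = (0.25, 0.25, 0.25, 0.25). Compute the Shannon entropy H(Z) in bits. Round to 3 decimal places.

2.000 bits

H(Z) = −Σ p·log₂ p.
  −(0.25)·log₂(0.25) = 0.5000
  −(0.25)·log₂(0.25) = 0.5000
  −(0.25)·log₂(0.25) = 0.5000
  −(0.25)·log₂(0.25) = 0.5000
Sum: 0.5000 + 0.5000 + 0.5000 + 0.5000 = 2.000 bits.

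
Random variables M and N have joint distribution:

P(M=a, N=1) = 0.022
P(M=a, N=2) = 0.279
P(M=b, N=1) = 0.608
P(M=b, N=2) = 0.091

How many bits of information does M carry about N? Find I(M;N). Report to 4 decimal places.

Marginals: p(M) = (0.3010, 0.6990), p(N) = (0.6300, 0.3700).
I(M;N) = Σ p(x,y)·log₂[p(x,y)/(p(x)p(y))].
  (a,1): 0.022·log₂(0.1160) = -0.06837
  (a,2): 0.279·log₂(2.5052) = 0.36965
  (b,1): 0.608·log₂(1.3807) = 0.28294
  (b,2): 0.091·log₂(0.3519) = -0.13713
Sum = 0.4471 bits.

0.4471 bits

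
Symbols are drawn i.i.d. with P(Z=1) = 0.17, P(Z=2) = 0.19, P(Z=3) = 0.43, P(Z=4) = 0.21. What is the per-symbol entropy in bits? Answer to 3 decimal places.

H(Z) = −Σ p·log₂ p.
  −(0.17)·log₂(0.17) = 0.4346
  −(0.19)·log₂(0.19) = 0.4552
  −(0.43)·log₂(0.43) = 0.5236
  −(0.21)·log₂(0.21) = 0.4728
Sum: 0.4346 + 0.4552 + 0.5236 + 0.4728 = 1.886 bits.

1.886 bits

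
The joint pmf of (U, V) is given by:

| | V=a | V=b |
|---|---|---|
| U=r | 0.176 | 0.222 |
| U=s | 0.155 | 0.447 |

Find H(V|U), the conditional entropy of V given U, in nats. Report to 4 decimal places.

0.6166 nats

Chain rule: H(V|U) = H(U,V) − H(U).
Marginals: p(U) = (0.3980, 0.6020), p(V) = (0.3310, 0.6690).
H(U,V) = 1.2888 nats; H(U) = 0.6722 nats.
H(V|U) = 1.2888 − 0.6722 = 0.6166 nats.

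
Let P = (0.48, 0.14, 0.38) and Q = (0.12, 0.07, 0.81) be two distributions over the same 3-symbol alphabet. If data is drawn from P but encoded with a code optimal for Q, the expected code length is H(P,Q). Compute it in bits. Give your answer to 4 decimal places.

2.1209 bits

H(P,Q) = −Σ p·log₂ q.
  −0.48·log₂(0.12) = 1.46827
  −0.14·log₂(0.07) = 0.53711
  −0.38·log₂(0.81) = 0.11552
H(P,Q) = 2.1209 bits.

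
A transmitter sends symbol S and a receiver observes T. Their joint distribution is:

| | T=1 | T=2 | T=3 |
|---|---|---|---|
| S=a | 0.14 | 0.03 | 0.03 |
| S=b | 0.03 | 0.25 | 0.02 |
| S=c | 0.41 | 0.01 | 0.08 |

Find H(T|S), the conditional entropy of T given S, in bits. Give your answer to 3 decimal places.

0.865 bits

Marginals: p(S) = (0.2000, 0.3000, 0.5000), p(T) = (0.5800, 0.2900, 0.1300).
H(T|S) = Σ p(S) · H(T|S=·).
  S=a: p=0.2000, H(T|S=a) = 1.1813
  S=b: p=0.3000, H(T|S=b) = 0.8118
  S=c: p=0.5000, H(T|S=c) = 0.7707
Weighted sum = 0.865 bits.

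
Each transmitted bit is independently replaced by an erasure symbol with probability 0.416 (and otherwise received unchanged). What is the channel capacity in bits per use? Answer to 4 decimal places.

0.5840 bits

Binary erasure channel: capacity C = 1 − ε.
C = 1 − 0.416 = 0.5840 bits per channel use.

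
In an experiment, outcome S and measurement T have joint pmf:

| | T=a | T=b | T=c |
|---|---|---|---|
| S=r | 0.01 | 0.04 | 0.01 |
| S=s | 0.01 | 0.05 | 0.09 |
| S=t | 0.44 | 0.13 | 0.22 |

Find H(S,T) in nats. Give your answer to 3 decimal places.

H(S,T) = −Σ p(x,y)·ln p(x,y) over all 9 cells.
  cell (r,a): −0.01·ln0.01 = 0.0461
  cell (r,b): −0.04·ln0.04 = 0.1288
  cell (r,c): −0.01·ln0.01 = 0.0461
  cell (s,a): −0.01·ln0.01 = 0.0461
  cell (s,b): −0.05·ln0.05 = 0.1498
  cell (s,c): −0.09·ln0.09 = 0.2167
  cell (t,a): −0.44·ln0.44 = 0.3612
  cell (t,b): −0.13·ln0.13 = 0.2652
  cell (t,c): −0.22·ln0.22 = 0.3331
Sum = 1.593 nats.

1.593 nats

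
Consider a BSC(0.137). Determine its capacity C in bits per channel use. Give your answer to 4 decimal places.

Binary symmetric channel: C = 1 − h₂(ε) where h₂ is the binary entropy function.
h₂(0.137) = −0.137·log₂0.137 − 0.863·log₂0.863 = 0.5763.
C = 1 − 0.5763 = 0.4237 bits per channel use.

0.4237 bits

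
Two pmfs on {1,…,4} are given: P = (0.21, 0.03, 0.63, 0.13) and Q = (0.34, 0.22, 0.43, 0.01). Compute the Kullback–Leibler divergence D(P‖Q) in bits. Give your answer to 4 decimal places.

D(P‖Q) = Σ p·log₂(p/q).
  0.21·log₂(0.21/0.34) = -0.14598
  0.03·log₂(0.03/0.22) = -0.08623
  0.63·log₂(0.63/0.43) = 0.34714
  0.13·log₂(0.13/0.01) = 0.48106
D(P‖Q) = 0.5960 bits.

0.5960 bits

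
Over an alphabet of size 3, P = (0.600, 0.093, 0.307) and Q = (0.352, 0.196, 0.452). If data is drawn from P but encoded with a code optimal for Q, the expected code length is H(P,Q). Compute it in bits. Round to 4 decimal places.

1.4742 bits

H(P,Q) = −Σ p·log₂ q.
  −0.600·log₂(0.352) = 0.90381
  −0.093·log₂(0.196) = 0.21865
  −0.307·log₂(0.452) = 0.35170
H(P,Q) = 1.4742 bits.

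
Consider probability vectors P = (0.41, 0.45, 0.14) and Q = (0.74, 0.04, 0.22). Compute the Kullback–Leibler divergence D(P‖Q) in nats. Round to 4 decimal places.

0.7838 nats

D(P‖Q) = Σ p·ln(p/q).
  0.41·ln(0.41/0.74) = -0.24210
  0.45·ln(0.45/0.04) = 1.08917
  0.14·ln(0.14/0.22) = -0.06328
D(P‖Q) = 0.7838 nats.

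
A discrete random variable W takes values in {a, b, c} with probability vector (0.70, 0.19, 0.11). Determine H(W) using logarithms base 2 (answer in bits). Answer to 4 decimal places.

1.1657 bits

H(W) = −Σ p·log₂ p.
  −(0.70)·log₂(0.70) = 0.36020
  −(0.19)·log₂(0.19) = 0.45523
  −(0.11)·log₂(0.11) = 0.35029
Sum: 0.36020 + 0.45523 + 0.35029 = 1.1657 bits.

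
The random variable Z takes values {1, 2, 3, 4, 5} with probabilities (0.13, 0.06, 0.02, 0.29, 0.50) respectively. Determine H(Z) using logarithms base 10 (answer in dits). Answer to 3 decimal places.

0.529 dits

H(Z) = −Σ p·log₁₀ p.
  −(0.13)·log₁₀(0.13) = 0.1152
  −(0.06)·log₁₀(0.06) = 0.0733
  −(0.02)·log₁₀(0.02) = 0.0340
  −(0.29)·log₁₀(0.29) = 0.1559
  −(0.50)·log₁₀(0.50) = 0.1505
Sum: 0.1152 + 0.0733 + 0.0340 + 0.1559 + 0.1505 = 0.529 dits.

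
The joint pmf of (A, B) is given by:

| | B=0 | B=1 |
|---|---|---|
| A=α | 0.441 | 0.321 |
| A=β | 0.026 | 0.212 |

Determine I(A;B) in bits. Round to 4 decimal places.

0.1301 bits

Marginals: p(A) = (0.7620, 0.2380), p(B) = (0.4670, 0.5330).
I(A;B) = Σ p(x,y)·log₂[p(x,y)/(p(x)p(y))].
  (α,0): 0.441·log₂(1.2393) = 0.13649
  (α,1): 0.321·log₂(0.7904) = -0.10896
  (β,0): 0.026·log₂(0.2339) = -0.05449
  (β,1): 0.212·log₂(1.6712) = 0.15707
Sum = 0.1301 bits.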